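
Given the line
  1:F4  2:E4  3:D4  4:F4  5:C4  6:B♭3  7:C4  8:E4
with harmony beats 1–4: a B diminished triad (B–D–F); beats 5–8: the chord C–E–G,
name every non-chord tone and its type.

The harmony at that moment is B diminished triad (B, D, F); E4 is not a chord tone.
It is approached by step down from F4 and left by step down to D4.
Step in, step out in the same direction — a passing tone.
The harmony at that moment is C major triad (C, E, G); B♭3 is not a chord tone.
It is approached by step down from C4 and left by step up to C4.
Step away and step back to the same note — a neighbor tone (lower neighbor).

E4 (beat 2) — passing tone; B♭3 (beat 6) — neighbor tone.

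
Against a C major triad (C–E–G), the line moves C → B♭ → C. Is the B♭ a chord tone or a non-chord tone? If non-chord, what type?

Non-chord tone — a neighbor tone.

The harmony at that moment is C major triad (C, E, G); B♭ is not a chord tone.
It is approached by step down from C and left by step up to C.
Step away and step back to the same note — a neighbor tone (lower neighbor).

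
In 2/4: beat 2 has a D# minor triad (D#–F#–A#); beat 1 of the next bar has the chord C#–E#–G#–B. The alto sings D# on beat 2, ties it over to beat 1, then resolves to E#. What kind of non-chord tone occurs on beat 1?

Retardation.

The harmony at that moment is C# dominant seventh chord (C#, E#, G#, B); D# is not a chord tone.
It is held over (the same pitch as the preceding D#) and left by step up to E#.
Held over from the previous chord and resolving up by step — a retardation.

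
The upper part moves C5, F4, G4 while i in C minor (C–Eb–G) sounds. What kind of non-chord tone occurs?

The harmony at that moment is C minor triad (C, Eb, G); F4 is not a chord tone.
It is approached by leap down from C5 and left by step up to G4.
Leap in, step out — an appoggiatura.

F4 is an appoggiatura.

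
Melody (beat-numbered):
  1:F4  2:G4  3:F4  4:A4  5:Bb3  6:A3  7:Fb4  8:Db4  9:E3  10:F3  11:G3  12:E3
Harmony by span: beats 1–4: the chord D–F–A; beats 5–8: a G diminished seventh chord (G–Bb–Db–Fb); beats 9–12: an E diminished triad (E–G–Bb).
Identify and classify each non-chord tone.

The harmony at that moment is D minor triad (D, F, A); G4 is not a chord tone.
It is approached by step up from F4 and left by step down to F4.
Step away and step back to the same note — a neighbor tone (upper neighbor).
The harmony at that moment is G diminished seventh chord (G, Bb, Db, Fb); A3 is not a chord tone.
It is approached by step down from Bb3 and left by leap up to Fb4.
Step in, leap out — an escape tone.
The harmony at that moment is E diminished triad (E, G, Bb); F3 is not a chord tone.
It is approached by step up from E3 and left by step up to G3.
Step in, step out in the same direction — a passing tone.

G4 (beat 2) — neighbor tone; A3 (beat 6) — escape tone; F3 (beat 10) — passing tone.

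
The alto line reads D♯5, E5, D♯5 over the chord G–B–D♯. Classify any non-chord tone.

E5 is a neighbor tone.

The harmony at that moment is G augmented triad (G, B, D♯); E5 is not a chord tone.
It is approached by step up from D♯5 and left by step down to D♯5.
Step away and step back to the same note — a neighbor tone (upper neighbor).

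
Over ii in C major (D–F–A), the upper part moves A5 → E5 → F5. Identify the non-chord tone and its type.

E5 is an appoggiatura.

The harmony at that moment is D minor triad (D, F, A); E5 is not a chord tone.
It is approached by leap down from A5 and left by step up to F5.
Leap in, step out — an appoggiatura.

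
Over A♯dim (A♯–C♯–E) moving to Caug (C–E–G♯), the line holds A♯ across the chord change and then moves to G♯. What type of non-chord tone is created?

The harmony at that moment is C augmented triad (C, E, G♯); A♯ is not a chord tone.
It is held over (the same pitch as the preceding A♯) and left by step down to G♯.
Held over from the previous chord and resolving down by step — a suspension.

A♯ is a suspension.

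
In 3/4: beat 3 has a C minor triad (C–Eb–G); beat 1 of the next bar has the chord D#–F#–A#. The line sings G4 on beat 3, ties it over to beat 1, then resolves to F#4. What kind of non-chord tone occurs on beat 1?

The harmony at that moment is D# minor triad (D#, F#, A#); G4 is not a chord tone.
It is held over (the same pitch as the preceding G4) and left by step down to F#4.
Held over from the previous chord and resolving down by step — a suspension.

Suspension.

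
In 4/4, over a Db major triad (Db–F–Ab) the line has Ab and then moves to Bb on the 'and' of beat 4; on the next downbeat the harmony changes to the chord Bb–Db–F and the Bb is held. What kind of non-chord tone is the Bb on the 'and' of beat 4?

Anticipation.

The harmony at that moment is Db major triad (Db, F, Ab); Bb is not a chord tone.
It is approached by step up from Ab and then sustained as the same pitch into the next harmony.
Arriving early and becoming a chord tone when the harmony changes — an anticipation.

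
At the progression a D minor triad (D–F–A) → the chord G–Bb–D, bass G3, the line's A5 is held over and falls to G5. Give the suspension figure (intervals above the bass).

9–8 suspension.

At the second chord the bass is G3. The suspended A5 lies a ninth above the bass; after resolving down by step to G5, the interval above the bass becomes an octave.
Suspension figures are named by those two intervals: 9–8.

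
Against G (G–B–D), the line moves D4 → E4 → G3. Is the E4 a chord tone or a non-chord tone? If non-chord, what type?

Non-chord tone — an escape tone.

The harmony at that moment is G major triad (G, B, D); E4 is not a chord tone.
It is approached by step up from D4 and left by leap down to G3.
Step in, leap out — an escape tone.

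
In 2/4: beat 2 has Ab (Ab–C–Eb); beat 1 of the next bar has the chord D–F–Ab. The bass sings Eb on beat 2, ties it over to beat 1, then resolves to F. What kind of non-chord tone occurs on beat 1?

Retardation.

The harmony at that moment is D diminished triad (D, F, Ab); Eb is not a chord tone.
It is held over (the same pitch as the preceding Eb) and left by step up to F.
Held over from the previous chord and resolving up by step — a retardation.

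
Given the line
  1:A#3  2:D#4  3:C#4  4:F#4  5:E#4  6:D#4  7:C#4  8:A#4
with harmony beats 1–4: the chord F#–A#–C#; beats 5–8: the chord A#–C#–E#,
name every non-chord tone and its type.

D#4 (beat 2) — appoggiatura; D#4 (beat 6) — passing tone.

The harmony at that moment is F# major triad (F#, A#, C#); D#4 is not a chord tone.
It is approached by leap up from A#3 and left by step down to C#4.
Leap in, step out — an appoggiatura.
The harmony at that moment is A# minor triad (A#, C#, E#); D#4 is not a chord tone.
It is approached by step down from E#4 and left by step down to C#4.
Step in, step out in the same direction — a passing tone.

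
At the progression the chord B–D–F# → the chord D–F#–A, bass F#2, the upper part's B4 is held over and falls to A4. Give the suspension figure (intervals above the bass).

4–3 suspension.

At the second chord the bass is F#2. The suspended B4 lies a fourth above the bass; after resolving down by step to A4, the interval above the bass becomes a third.
Suspension figures are named by those two intervals: 4–3.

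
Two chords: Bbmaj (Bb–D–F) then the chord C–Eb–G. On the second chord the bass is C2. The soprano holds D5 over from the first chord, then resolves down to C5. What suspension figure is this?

9–8 suspension.

At the second chord the bass is C2. The suspended D5 lies a ninth above the bass; after resolving down by step to C5, the interval above the bass becomes an octave.
Suspension figures are named by those two intervals: 9–8.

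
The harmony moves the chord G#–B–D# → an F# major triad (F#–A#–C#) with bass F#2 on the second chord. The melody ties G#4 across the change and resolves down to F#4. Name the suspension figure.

9–8 suspension.

At the second chord the bass is F#2. The suspended G#4 lies a ninth above the bass; after resolving down by step to F#4, the interval above the bass becomes an octave.
Suspension figures are named by those two intervals: 9–8.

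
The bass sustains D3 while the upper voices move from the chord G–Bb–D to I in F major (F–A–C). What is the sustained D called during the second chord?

Pedal tone (pedal point).

The harmony at that moment is F major triad (F, A, C); D3 is not a chord tone.
It is held over (the same pitch as the preceding D3) and then sustained as the same pitch into the next harmony.
Sustained through a change of harmony — a pedal tone.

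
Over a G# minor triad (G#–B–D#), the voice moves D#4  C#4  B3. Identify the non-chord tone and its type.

C#4 is a passing tone.

The harmony at that moment is G# minor triad (G#, B, D#); C#4 is not a chord tone.
It is approached by step down from D#4 and left by step down to B3.
Step in, step out in the same direction — a passing tone.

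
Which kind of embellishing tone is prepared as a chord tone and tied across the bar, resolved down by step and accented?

Suspension.

Approach: by preparation — the pitch is first a chord tone, then held (tied or repeated) while the harmony changes under it. Departure: down by step. Metric position: strong.
A prepared dissonance that resolves downward by step — a suspension. (The same figure resolving upward would be a retardation.)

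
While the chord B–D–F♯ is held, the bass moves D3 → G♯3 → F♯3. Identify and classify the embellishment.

The harmony at that moment is B minor triad (B, D, F♯); G♯3 is not a chord tone.
It is approached by leap up from D3 and left by step down to F♯3.
Leap in, step out — an appoggiatura.

G♯3 is an appoggiatura.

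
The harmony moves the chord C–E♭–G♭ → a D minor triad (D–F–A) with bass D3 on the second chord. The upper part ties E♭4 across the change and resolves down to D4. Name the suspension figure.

At the second chord the bass is D3. The suspended E♭4 lies a ninth above the bass; after resolving down by step to D4, the interval above the bass becomes an octave.
Suspension figures are named by those two intervals: 9–8.

9–8 suspension.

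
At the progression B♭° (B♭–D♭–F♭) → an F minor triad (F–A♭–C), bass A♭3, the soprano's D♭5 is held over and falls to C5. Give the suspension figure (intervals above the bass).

At the second chord the bass is A♭3. The suspended D♭5 lies a fourth above the bass; after resolving down by step to C5, the interval above the bass becomes a third.
Suspension figures are named by those two intervals: 4–3.

4–3 suspension.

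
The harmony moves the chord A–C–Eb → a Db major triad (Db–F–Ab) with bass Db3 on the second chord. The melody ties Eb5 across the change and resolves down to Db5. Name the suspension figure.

9–8 suspension.

At the second chord the bass is Db3. The suspended Eb5 lies a ninth above the bass; after resolving down by step to Db5, the interval above the bass becomes an octave.
Suspension figures are named by those two intervals: 9–8.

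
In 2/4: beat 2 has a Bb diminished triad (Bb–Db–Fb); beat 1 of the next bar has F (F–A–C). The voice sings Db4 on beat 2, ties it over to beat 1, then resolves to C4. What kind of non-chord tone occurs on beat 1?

The harmony at that moment is F major triad (F, A, C); Db4 is not a chord tone.
It is held over (the same pitch as the preceding Db4) and left by step down to C4.
Held over from the previous chord and resolving down by step — a suspension.

Suspension.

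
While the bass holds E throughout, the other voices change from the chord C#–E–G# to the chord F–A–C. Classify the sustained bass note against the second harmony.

Pedal tone (pedal point).

The harmony at that moment is F major triad (F, A, C); E is not a chord tone.
It is held over (the same pitch as the preceding E) and then sustained as the same pitch into the next harmony.
Sustained through a change of harmony — a pedal tone.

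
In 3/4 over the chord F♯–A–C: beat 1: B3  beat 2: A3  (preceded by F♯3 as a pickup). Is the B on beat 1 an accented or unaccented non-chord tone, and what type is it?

The harmony at that moment is F♯ diminished triad (F♯, A, C); B3 is not a chord tone.
It is approached by leap up from F♯3 and left by step down to A3.
Leap in, step out — an appoggiatura.
It falls on the downbeat, so it is accented.

Accented appoggiatura.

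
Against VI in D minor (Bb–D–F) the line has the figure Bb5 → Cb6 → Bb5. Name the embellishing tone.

Cb6 is a neighbor tone.

The harmony at that moment is Bb major triad (Bb, D, F); Cb6 is not a chord tone.
It is approached by step up from Bb5 and left by step down to Bb5.
Step away and step back to the same note — a neighbor tone (upper neighbor).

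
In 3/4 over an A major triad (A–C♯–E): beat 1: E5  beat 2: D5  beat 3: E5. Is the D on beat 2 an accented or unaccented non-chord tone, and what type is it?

The harmony at that moment is A major triad (A, C♯, E); D5 is not a chord tone.
It is approached by step down from E5 and left by step up to E5.
Step away and step back to the same note — a neighbor tone (lower neighbor).
It falls on a weak beat, so it is unaccented.

Unaccented neighbor tone.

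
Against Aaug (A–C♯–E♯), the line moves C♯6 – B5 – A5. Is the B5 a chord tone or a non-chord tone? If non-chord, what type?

Non-chord tone — a passing tone.

The harmony at that moment is A augmented triad (A, C♯, E♯); B5 is not a chord tone.
It is approached by step down from C♯6 and left by step down to A5.
Step in, step out in the same direction — a passing tone.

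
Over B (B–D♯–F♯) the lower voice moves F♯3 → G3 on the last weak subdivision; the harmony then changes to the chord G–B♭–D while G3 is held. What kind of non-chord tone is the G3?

The harmony at that moment is B major triad (B, D♯, F♯); G3 is not a chord tone.
It is approached by step up from F♯3 and then sustained as the same pitch into the next harmony.
Arriving early and becoming a chord tone when the harmony changes — an anticipation.

G3 is an anticipation.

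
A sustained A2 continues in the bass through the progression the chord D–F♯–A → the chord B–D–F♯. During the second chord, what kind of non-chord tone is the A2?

Pedal tone (pedal point).

The harmony at that moment is B minor triad (B, D, F♯); A2 is not a chord tone.
It is held over (the same pitch as the preceding A2) and then sustained as the same pitch into the next harmony.
Sustained through a change of harmony — a pedal tone.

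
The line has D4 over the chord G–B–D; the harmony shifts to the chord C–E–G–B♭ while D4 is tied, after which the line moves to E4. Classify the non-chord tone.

D4 is a retardation.

The harmony at that moment is C dominant seventh chord (C, E, G, B♭); D4 is not a chord tone.
It is held over (the same pitch as the preceding D4) and left by step up to E4.
Held over from the previous chord and resolving up by step — a retardation.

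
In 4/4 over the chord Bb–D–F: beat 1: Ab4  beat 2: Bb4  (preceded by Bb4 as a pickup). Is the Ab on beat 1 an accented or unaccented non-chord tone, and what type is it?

The harmony at that moment is Bb major triad (Bb, D, F); Ab4 is not a chord tone.
It is approached by step down from Bb4 and left by step up to Bb4.
Step away and step back to the same note — a neighbor tone (lower neighbor).
It falls on the downbeat, so it is accented.

Accented neighbor tone.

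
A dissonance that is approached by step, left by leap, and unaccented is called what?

Escape tone.

Approach: by step. Departure: by leap. Metric position: weak.
Step in, leap out, from a weak position — an escape tone (échappée). (It is the mirror image of the appoggiatura, which leaps in and steps out on a strong beat.)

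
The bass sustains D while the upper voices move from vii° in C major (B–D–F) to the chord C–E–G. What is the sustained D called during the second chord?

Pedal tone (pedal point).

The harmony at that moment is C major triad (C, E, G); D is not a chord tone.
It is held over (the same pitch as the preceding D) and then sustained as the same pitch into the next harmony.
Sustained through a change of harmony — a pedal tone.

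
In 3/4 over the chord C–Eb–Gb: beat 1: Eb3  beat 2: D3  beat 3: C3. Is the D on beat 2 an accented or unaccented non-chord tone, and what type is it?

The harmony at that moment is C diminished triad (C, Eb, Gb); D3 is not a chord tone.
It is approached by step down from Eb3 and left by step down to C3.
Step in, step out in the same direction — a passing tone.
It falls on a weak beat, so it is unaccented.

Unaccented passing tone.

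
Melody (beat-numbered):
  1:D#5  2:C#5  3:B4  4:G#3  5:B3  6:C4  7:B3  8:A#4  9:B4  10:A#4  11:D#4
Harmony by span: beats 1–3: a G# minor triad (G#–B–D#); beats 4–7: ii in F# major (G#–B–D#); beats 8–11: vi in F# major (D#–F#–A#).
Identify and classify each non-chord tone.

C#5 (beat 2) — passing tone; C4 (beat 6) — neighbor tone; B4 (beat 9) — neighbor tone.

The harmony at that moment is G# minor triad (G#, B, D#); C#5 is not a chord tone.
It is approached by step down from D#5 and left by step down to B4.
Step in, step out in the same direction — a passing tone.
The harmony at that moment is G# minor triad (G#, B, D#); C4 is not a chord tone.
It is approached by step up from B3 and left by step down to B3.
Step away and step back to the same note — a neighbor tone (upper neighbor).
The harmony at that moment is D# minor triad (D#, F#, A#); B4 is not a chord tone.
It is approached by step up from A#4 and left by step down to A#4.
Step away and step back to the same note — a neighbor tone (upper neighbor).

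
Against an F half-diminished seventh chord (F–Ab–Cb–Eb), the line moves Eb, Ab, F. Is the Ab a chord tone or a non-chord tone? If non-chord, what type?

Chord tone (the third of F half-diminished seventh chord).

F half-diminished seventh chord contains F, Ab, Cb, Eb; Ab is the third, so it is a chord tone.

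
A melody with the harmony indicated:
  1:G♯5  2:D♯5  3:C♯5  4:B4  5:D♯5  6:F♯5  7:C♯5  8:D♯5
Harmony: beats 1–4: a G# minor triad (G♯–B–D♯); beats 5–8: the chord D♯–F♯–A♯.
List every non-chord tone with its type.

The harmony at that moment is G♯ minor triad (G♯, B, D♯); C♯5 is not a chord tone.
It is approached by step down from D♯5 and left by step down to B4.
Step in, step out in the same direction — a passing tone.
The harmony at that moment is D♯ minor triad (D♯, F♯, A♯); C♯5 is not a chord tone.
It is approached by leap down from F♯5 and left by step up to D♯5.
Leap in, step out — an appoggiatura.

C♯5 (beat 3) — passing tone; C♯5 (beat 7) — appoggiatura.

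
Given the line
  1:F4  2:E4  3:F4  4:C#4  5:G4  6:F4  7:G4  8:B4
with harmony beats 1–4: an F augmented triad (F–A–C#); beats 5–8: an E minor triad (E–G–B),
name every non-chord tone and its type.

E4 (beat 2) — neighbor tone; F4 (beat 6) — neighbor tone.

The harmony at that moment is F augmented triad (F, A, C#); E4 is not a chord tone.
It is approached by step down from F4 and left by step up to F4.
Step away and step back to the same note — a neighbor tone (lower neighbor).
The harmony at that moment is E minor triad (E, G, B); F4 is not a chord tone.
It is approached by step down from G4 and left by step up to G4.
Step away and step back to the same note — a neighbor tone (lower neighbor).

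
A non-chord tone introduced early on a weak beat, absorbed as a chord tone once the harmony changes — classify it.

Approach: ahead of the chord change (typically by step), so it is dissonant against the current harmony. Departure: none — the same pitch is restated or held and is a chord tone of the new harmony.
Dissonant first, consonant once the harmony catches up: the note simply arrives early — an anticipation. (The reverse timing, consonant first and dissonant after the change, would be a suspension or retardation.)

Anticipation.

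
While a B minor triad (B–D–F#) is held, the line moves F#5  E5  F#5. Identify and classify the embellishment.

The harmony at that moment is B minor triad (B, D, F#); E5 is not a chord tone.
It is approached by step down from F#5 and left by step up to F#5.
Step away and step back to the same note — a neighbor tone (lower neighbor).

E5 is a neighbor tone.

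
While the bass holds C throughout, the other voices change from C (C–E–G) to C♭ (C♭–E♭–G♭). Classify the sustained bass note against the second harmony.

The harmony at that moment is C♭ major triad (C♭, E♭, G♭); C is not a chord tone.
It is held over (the same pitch as the preceding C) and then sustained as the same pitch into the next harmony.
Sustained through a change of harmony — a pedal tone.

Pedal tone (pedal point).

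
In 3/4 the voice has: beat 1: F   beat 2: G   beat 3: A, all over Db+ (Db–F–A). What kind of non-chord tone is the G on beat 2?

The harmony at that moment is Db augmented triad (Db, F, A); G is not a chord tone.
It is approached by step up from F and left by step up to A.
Step in, step out in the same direction — a passing tone.

Passing tone.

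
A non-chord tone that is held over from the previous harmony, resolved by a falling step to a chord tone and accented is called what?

Suspension.

Approach: by preparation — the pitch is first a chord tone, then held (tied or repeated) while the harmony changes under it. Departure: down by step. Metric position: strong.
A prepared dissonance that resolves downward by step — a suspension. (The same figure resolving upward would be a retardation.)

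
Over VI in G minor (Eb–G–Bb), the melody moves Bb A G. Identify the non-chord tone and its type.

The harmony at that moment is Eb major triad (Eb, G, Bb); A is not a chord tone.
It is approached by step down from Bb and left by step down to G.
Step in, step out in the same direction — a passing tone.

A is a passing tone.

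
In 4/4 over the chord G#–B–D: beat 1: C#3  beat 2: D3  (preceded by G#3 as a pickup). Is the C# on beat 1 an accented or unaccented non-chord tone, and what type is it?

The harmony at that moment is G# diminished triad (G#, B, D); C#3 is not a chord tone.
It is approached by leap down from G#3 and left by step up to D3.
Leap in, step out — an appoggiatura.
It falls on the downbeat, so it is accented.

Accented appoggiatura.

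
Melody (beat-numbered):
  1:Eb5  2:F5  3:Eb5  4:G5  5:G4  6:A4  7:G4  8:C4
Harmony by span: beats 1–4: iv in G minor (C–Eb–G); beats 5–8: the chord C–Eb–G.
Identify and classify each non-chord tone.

F5 (beat 2) — neighbor tone; A4 (beat 6) — neighbor tone.

The harmony at that moment is C minor triad (C, Eb, G); F5 is not a chord tone.
It is approached by step up from Eb5 and left by step down to Eb5.
Step away and step back to the same note — a neighbor tone (upper neighbor).
The harmony at that moment is C minor triad (C, Eb, G); A4 is not a chord tone.
It is approached by step up from G4 and left by step down to G4.
Step away and step back to the same note — a neighbor tone (upper neighbor).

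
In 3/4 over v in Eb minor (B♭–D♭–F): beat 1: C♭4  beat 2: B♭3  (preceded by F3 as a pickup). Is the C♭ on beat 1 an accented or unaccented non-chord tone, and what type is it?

Accented appoggiatura.

The harmony at that moment is B♭ minor triad (B♭, D♭, F); C♭4 is not a chord tone.
It is approached by leap up from F3 and left by step down to B♭3.
Leap in, step out — an appoggiatura.
It falls on the downbeat, so it is accented.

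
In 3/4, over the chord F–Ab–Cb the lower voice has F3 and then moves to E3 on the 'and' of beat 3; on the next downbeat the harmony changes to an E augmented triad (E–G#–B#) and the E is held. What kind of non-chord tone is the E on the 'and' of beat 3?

The harmony at that moment is F diminished triad (F, Ab, Cb); E3 is not a chord tone.
It is approached by step down from F3 and then sustained as the same pitch into the next harmony.
Arriving early and becoming a chord tone when the harmony changes — an anticipation.

Anticipation.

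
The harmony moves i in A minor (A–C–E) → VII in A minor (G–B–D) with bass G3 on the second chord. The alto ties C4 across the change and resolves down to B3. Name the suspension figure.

At the second chord the bass is G3. The suspended C4 lies a fourth above the bass; after resolving down by step to B3, the interval above the bass becomes a third.
Suspension figures are named by those two intervals: 4–3.

4–3 suspension.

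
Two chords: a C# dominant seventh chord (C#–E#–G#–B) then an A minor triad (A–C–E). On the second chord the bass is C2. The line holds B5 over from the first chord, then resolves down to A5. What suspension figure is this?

At the second chord the bass is C2. The suspended B5 lies a seventh above the bass; after resolving down by step to A5, the interval above the bass becomes a sixth.
Suspension figures are named by those two intervals: 7–6.

7–6 suspension.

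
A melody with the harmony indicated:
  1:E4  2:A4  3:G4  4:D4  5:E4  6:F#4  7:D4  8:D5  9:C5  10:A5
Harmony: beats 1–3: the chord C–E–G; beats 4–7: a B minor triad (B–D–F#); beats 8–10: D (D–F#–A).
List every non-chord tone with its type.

A4 (beat 2) — appoggiatura; E4 (beat 5) — passing tone; C5 (beat 9) — escape tone.

The harmony at that moment is C major triad (C, E, G); A4 is not a chord tone.
It is approached by leap up from E4 and left by step down to G4.
Leap in, step out — an appoggiatura.
The harmony at that moment is B minor triad (B, D, F#); E4 is not a chord tone.
It is approached by step up from D4 and left by step up to F#4.
Step in, step out in the same direction — a passing tone.
The harmony at that moment is D major triad (D, F#, A); C5 is not a chord tone.
It is approached by step down from D5 and left by leap up to A5.
Step in, leap out — an escape tone.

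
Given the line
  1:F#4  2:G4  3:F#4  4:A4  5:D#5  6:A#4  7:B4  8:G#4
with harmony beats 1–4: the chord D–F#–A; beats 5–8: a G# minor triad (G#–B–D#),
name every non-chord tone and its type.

The harmony at that moment is D major triad (D, F#, A); G4 is not a chord tone.
It is approached by step up from F#4 and left by step down to F#4.
Step away and step back to the same note — a neighbor tone (upper neighbor).
The harmony at that moment is G# minor triad (G#, B, D#); A#4 is not a chord tone.
It is approached by leap down from D#5 and left by step up to B4.
Leap in, step out — an appoggiatura.

G4 (beat 2) — neighbor tone; A#4 (beat 6) — appoggiatura.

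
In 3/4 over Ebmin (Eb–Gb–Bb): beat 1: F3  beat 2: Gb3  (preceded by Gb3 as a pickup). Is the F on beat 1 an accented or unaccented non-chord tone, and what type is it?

Accented neighbor tone.

The harmony at that moment is Eb minor triad (Eb, Gb, Bb); F3 is not a chord tone.
It is approached by step down from Gb3 and left by step up to Gb3.
Step away and step back to the same note — a neighbor tone (lower neighbor).
It falls on the downbeat, so it is accented.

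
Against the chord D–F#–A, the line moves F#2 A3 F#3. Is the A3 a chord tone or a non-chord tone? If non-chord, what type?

Chord tone (the fifth of D major triad).

D major triad contains D, F#, A; A is the fifth, so it is a chord tone.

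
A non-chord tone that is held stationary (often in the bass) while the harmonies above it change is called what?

Approach: none. Departure: none — a single pitch is sustained while the chords change around it, passing through harmonies that do not contain it.
No melodic motion at all; the dissonance is created entirely by the moving harmonies against the stationary note — a pedal tone (pedal point).

Pedal tone.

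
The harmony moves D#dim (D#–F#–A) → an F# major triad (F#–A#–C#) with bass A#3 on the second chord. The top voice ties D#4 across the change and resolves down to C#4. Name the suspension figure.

At the second chord the bass is A#3. The suspended D#4 lies a fourth above the bass; after resolving down by step to C#4, the interval above the bass becomes a third.
Suspension figures are named by those two intervals: 4–3.

4–3 suspension.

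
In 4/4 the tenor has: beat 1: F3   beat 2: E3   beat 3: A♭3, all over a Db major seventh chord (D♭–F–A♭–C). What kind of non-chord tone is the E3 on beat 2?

The harmony at that moment is D♭ major seventh chord (D♭, F, A♭, C); E3 is not a chord tone.
It is approached by step down from F3 and left by leap up to A♭3.
Step in, leap out, on a weak beat — an escape tone.

Escape tone.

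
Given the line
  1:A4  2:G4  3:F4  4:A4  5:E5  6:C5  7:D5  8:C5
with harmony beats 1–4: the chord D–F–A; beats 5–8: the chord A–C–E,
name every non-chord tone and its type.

The harmony at that moment is D minor triad (D, F, A); G4 is not a chord tone.
It is approached by step down from A4 and left by step down to F4.
Step in, step out in the same direction — a passing tone.
The harmony at that moment is A minor triad (A, C, E); D5 is not a chord tone.
It is approached by step up from C5 and left by step down to C5.
Step away and step back to the same note — a neighbor tone (upper neighbor).

G4 (beat 2) — passing tone; D5 (beat 7) — neighbor tone.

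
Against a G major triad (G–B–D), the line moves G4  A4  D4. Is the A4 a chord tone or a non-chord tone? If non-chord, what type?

Non-chord tone — an escape tone.

The harmony at that moment is G major triad (G, B, D); A4 is not a chord tone.
It is approached by step up from G4 and left by leap down to D4.
Step in, leap out — an escape tone.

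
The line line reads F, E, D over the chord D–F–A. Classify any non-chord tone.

The harmony at that moment is D minor triad (D, F, A); E is not a chord tone.
It is approached by step down from F and left by step down to D.
Step in, step out in the same direction — a passing tone.

E is a passing tone.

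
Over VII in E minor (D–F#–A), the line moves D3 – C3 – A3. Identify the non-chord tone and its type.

The harmony at that moment is D major triad (D, F#, A); C3 is not a chord tone.
It is approached by step down from D3 and left by leap up to A3.
Step in, leap out — an escape tone.

C3 is an escape tone.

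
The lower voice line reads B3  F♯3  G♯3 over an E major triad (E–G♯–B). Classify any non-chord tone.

F♯3 is an appoggiatura.

The harmony at that moment is E major triad (E, G♯, B); F♯3 is not a chord tone.
It is approached by leap down from B3 and left by step up to G♯3.
Leap in, step out — an appoggiatura.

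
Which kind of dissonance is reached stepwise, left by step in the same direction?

Approach: by step. Departure: by step, continuing in the same direction.
Stepwise on both sides with no change of direction means the note fills in the space between two different chord tones — a passing tone. (Had it turned back to its starting note it would be a neighbor tone instead.)

Passing tone.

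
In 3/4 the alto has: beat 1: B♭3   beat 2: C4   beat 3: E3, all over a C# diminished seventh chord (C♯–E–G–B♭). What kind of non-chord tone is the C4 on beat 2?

Escape tone.

The harmony at that moment is C♯ diminished seventh chord (C♯, E, G, B♭); C4 is not a chord tone.
It is approached by step up from B♭3 and left by leap down to E3.
Step in, leap out, on a weak beat — an escape tone.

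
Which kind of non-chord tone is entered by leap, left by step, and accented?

Appoggiatura.

Approach: by leap. Departure: by step. Metric position: strong.
Leap in, step out, in a metrically strong position — an appoggiatura. (It is the mirror image of the escape tone, which steps in and leaps out from a weak position.)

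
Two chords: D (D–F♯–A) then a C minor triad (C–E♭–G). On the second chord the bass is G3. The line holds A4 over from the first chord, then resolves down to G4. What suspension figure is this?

9–8 suspension.

At the second chord the bass is G3. The suspended A4 lies a ninth above the bass; after resolving down by step to G4, the interval above the bass becomes an octave.
Suspension figures are named by those two intervals: 9–8.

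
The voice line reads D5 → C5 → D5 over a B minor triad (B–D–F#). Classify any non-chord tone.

The harmony at that moment is B minor triad (B, D, F#); C5 is not a chord tone.
It is approached by step down from D5 and left by step up to D5.
Step away and step back to the same note — a neighbor tone (lower neighbor).

C5 is a neighbor tone.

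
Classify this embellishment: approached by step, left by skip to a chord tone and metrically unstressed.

Escape tone.

Approach: by step. Departure: by leap. Metric position: weak.
Step in, leap out, from a weak position — an escape tone (échappée). (It is the mirror image of the appoggiatura, which leaps in and steps out on a strong beat.)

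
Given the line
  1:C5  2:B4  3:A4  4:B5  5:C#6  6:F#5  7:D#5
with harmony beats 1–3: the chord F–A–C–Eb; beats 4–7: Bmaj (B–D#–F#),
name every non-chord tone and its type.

B4 (beat 2) — passing tone; C#6 (beat 5) — escape tone.

The harmony at that moment is F dominant seventh chord (F, A, C, Eb); B4 is not a chord tone.
It is approached by step down from C5 and left by step down to A4.
Step in, step out in the same direction — a passing tone.
The harmony at that moment is B major triad (B, D#, F#); C#6 is not a chord tone.
It is approached by step up from B5 and left by leap down to F#5.
Step in, leap out — an escape tone.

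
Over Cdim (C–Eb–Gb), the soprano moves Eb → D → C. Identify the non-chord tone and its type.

The harmony at that moment is C diminished triad (C, Eb, Gb); D is not a chord tone.
It is approached by step down from Eb and left by step down to C.
Step in, step out in the same direction — a passing tone.

D is a passing tone.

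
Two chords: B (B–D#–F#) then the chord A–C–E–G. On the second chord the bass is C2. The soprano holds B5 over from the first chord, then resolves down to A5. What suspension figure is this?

7–6 suspension.

At the second chord the bass is C2. The suspended B5 lies a seventh above the bass; after resolving down by step to A5, the interval above the bass becomes a sixth.
Suspension figures are named by those two intervals: 7–6.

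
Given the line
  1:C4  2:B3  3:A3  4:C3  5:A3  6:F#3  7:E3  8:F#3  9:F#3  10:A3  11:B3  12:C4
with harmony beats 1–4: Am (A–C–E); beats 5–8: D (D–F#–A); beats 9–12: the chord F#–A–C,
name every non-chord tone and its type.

B3 (beat 2) — passing tone; E3 (beat 7) — neighbor tone; B3 (beat 11) — passing tone.

The harmony at that moment is A minor triad (A, C, E); B3 is not a chord tone.
It is approached by step down from C4 and left by step down to A3.
Step in, step out in the same direction — a passing tone.
The harmony at that moment is D major triad (D, F#, A); E3 is not a chord tone.
It is approached by step down from F#3 and left by step up to F#3.
Step away and step back to the same note — a neighbor tone (lower neighbor).
The harmony at that moment is F# diminished triad (F#, A, C); B3 is not a chord tone.
It is approached by step up from A3 and left by step up to C4.
Step in, step out in the same direction — a passing tone.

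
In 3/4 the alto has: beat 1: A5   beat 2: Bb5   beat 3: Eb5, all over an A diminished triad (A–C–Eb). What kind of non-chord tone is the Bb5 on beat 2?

The harmony at that moment is A diminished triad (A, C, Eb); Bb5 is not a chord tone.
It is approached by step up from A5 and left by leap down to Eb5.
Step in, leap out, on a weak beat — an escape tone.

Escape tone.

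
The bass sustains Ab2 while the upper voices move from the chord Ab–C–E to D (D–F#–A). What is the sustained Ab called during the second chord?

Pedal tone (pedal point).

The harmony at that moment is D major triad (D, F#, A); Ab2 is not a chord tone.
It is held over (the same pitch as the preceding Ab2) and then sustained as the same pitch into the next harmony.
Sustained through a change of harmony — a pedal tone.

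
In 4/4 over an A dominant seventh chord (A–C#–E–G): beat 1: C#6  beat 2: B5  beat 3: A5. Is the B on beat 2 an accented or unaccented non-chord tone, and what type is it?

The harmony at that moment is A dominant seventh chord (A, C#, E, G); B5 is not a chord tone.
It is approached by step down from C#6 and left by step down to A5.
Step in, step out in the same direction — a passing tone.
It falls on a weak beat, so it is unaccented.

Unaccented passing tone.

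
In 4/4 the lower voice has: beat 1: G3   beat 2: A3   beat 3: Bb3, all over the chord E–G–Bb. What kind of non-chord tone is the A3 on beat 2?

The harmony at that moment is E diminished triad (E, G, Bb); A3 is not a chord tone.
It is approached by step up from G3 and left by step up to Bb3.
Step in, step out in the same direction — a passing tone.

Passing tone.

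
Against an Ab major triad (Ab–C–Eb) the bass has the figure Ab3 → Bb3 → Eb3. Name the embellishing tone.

Bb3 is an escape tone.

The harmony at that moment is Ab major triad (Ab, C, Eb); Bb3 is not a chord tone.
It is approached by step up from Ab3 and left by leap down to Eb3.
Step in, leap out — an escape tone.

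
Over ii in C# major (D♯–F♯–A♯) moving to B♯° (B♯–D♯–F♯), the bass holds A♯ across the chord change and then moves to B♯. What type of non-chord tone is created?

The harmony at that moment is B♯ diminished triad (B♯, D♯, F♯); A♯ is not a chord tone.
It is held over (the same pitch as the preceding A♯) and left by step up to B♯.
Held over from the previous chord and resolving up by step — a retardation.

A♯ is a retardation.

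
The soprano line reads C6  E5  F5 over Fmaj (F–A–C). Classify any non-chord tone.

E5 is an appoggiatura.

The harmony at that moment is F major triad (F, A, C); E5 is not a chord tone.
It is approached by leap down from C6 and left by step up to F5.
Leap in, step out — an appoggiatura.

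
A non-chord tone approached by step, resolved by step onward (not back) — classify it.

Approach: by step. Departure: by step, continuing in the same direction.
Stepwise on both sides with no change of direction means the note fills in the space between two different chord tones — a passing tone. (Had it turned back to its starting note it would be a neighbor tone instead.)

Passing tone.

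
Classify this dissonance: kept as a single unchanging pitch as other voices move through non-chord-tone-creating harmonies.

Approach: none. Departure: none — a single pitch is sustained while the chords change around it, passing through harmonies that do not contain it.
No melodic motion at all; the dissonance is created entirely by the moving harmonies against the stationary note — a pedal tone (pedal point).

Pedal tone.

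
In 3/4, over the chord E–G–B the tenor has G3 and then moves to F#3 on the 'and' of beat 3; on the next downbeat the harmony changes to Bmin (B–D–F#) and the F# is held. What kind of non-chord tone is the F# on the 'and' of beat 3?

The harmony at that moment is E minor triad (E, G, B); F#3 is not a chord tone.
It is approached by step down from G3 and then sustained as the same pitch into the next harmony.
Arriving early and becoming a chord tone when the harmony changes — an anticipation.

Anticipation.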